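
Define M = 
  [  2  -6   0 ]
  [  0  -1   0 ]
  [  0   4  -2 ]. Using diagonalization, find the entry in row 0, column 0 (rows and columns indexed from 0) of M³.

8

Characteristic polynomial: t^3 + t^2 - 4t - 4 = (t - 2)(t + 1)(t + 2), so the eigenvalues are -2, -1, 2.
t=-1: eigenvector (2, 1, 4).
t=2: eigenvector (1, 0, 0).
t=-2: eigenvector (0, 0, 1).
P = [[2, 1, 0], [1, 0, 0], [4, 0, 1]], D = diag(-1, 2, -2), P⁻¹ = [[0, 1, 0], [1, -2, 0], [0, -4, 1]].
M³ = P·diag(-1, 8, -8)·P⁻¹ = [[8, -18, 0], [0, -1, 0], [0, 28, -8]].
The requested entry is 8.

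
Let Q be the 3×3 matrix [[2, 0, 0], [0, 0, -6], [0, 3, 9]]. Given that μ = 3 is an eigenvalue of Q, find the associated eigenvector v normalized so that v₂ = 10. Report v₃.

-5

Q − 3I = [[-1, 0, 0], [0, -3, -6], [0, 3, 6]].
Solving (Q − 3I)v = 0 gives the eigenspace spanned by (0, 10, -5).
With v₂ = 10, v = (0, 10, -5), so v₃ = -5.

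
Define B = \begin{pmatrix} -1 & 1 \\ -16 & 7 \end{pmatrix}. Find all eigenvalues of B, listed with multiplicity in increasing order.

Characteristic polynomial: p(λ) = λ^2 - 6λ + 9 = (λ - 3)^2.
Roots (with multiplicity): 3, 3.

3, 3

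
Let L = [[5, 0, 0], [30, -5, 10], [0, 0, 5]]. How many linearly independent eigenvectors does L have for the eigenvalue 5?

L − 5I = [[0, 0, 0], [30, -10, 10], [0, 0, 0]].
This matrix has rank 1, so its null space has dimension 3 − 1 = 2.

2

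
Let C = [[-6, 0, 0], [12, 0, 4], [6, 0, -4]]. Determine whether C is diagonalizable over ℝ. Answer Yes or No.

Characteristic polynomial: p(λ) = λ^3 + 10λ^2 + 24λ = λ(λ + 4)(λ + 6).
All 3 eigenvalues are distinct, so C is diagonalizable.

Yes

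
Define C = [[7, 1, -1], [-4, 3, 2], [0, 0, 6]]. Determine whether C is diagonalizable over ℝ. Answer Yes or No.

No

Characteristic polynomial: p(r) = r^3 - 16r^2 + 85r - 150 = (r - 6)(r - 5)^2.
r = 5 has algebraic multiplicity 2; rank(C − 5I) = 2, so geometric multiplicity = 1.
Geometric multiplicity < algebraic multiplicity, so C is not diagonalizable.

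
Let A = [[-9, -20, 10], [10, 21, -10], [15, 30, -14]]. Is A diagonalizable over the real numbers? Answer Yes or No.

Yes

Characteristic polynomial: p(s) = s^3 + 2s^2 - 7s + 4 = (s - 1)^2(s + 4).
s = 1 has algebraic multiplicity 2; rank(A − 1I) = 1, so geometric multiplicity = 2.
Every eigenvalue has geometric = algebraic multiplicity, so A is diagonalizable.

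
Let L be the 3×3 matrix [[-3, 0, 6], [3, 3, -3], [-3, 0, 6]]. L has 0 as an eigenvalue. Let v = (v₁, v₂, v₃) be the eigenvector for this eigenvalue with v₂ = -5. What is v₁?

L = [[-3, 0, 6], [3, 3, -3], [-3, 0, 6]].
Solving (L)v = 0 gives the eigenspace spanned by (10, -5, 5).
With v₂ = -5, v = (10, -5, 5), so v₁ = 10.

10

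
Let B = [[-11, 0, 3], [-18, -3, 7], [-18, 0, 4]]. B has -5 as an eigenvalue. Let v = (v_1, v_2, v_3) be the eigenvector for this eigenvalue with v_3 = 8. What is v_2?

B + 5I = [[-6, 0, 3], [-18, 2, 7], [-18, 0, 9]].
Solving (B + 5I)v = 0 gives the eigenspace spanned by (4, 8, 8).
With v_3 = 8, v = (4, 8, 8), so v_2 = 8.

8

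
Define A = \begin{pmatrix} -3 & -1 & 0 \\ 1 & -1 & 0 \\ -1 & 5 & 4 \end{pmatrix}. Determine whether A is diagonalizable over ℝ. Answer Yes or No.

No

Characteristic polynomial: p(μ) = μ^3 - 12μ - 16 = (μ - 4)(μ + 2)^2.
μ = -2 has algebraic multiplicity 2; rank(A + 2I) = 2, so geometric multiplicity = 1.
Geometric multiplicity < algebraic multiplicity, so A is not diagonalizable.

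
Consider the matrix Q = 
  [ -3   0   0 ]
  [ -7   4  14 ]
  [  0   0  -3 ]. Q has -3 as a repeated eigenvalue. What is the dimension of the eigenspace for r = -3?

Q + 3I = [[0, 0, 0], [-7, 7, 14], [0, 0, 0]].
This matrix has rank 1, so its null space has dimension 3 − 1 = 2.

2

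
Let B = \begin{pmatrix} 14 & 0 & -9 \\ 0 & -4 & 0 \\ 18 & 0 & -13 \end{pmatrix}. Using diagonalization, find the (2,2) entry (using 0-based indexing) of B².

Characteristic polynomial: μ^3 + 3μ^2 - 24μ - 80 = (μ - 5)(μ + 4)^2, so the eigenvalues are -4, -4, 5.
μ=-4: eigenvector (1, 0, 2).
μ=-4: eigenvector (0, 1, 0).
μ=5: eigenvector (-1, 0, -1).
P = [[1, 0, -1], [0, 1, 0], [2, 0, -1]], D = diag(-4, -4, 5), P⁻¹ = [[-1, 0, 1], [0, 1, 0], [-2, 0, 1]].
B² = P·diag(16, 16, 25)·P⁻¹ = [[34, 0, -9], [0, 16, 0], [18, 0, 7]].
The requested entry is 7.

7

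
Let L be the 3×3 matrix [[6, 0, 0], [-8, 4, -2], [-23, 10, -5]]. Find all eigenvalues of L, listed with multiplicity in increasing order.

Characteristic polynomial: p(t) = t^3 - 5t^2 - 6t = t(t - 6)(t + 1).
Roots (with multiplicity): -1, 0, 6.

-1, 0, 6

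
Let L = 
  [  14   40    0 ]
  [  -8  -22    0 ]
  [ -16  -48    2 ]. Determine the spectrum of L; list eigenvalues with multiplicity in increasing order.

Characteristic polynomial: p(t) = t^3 + 6t^2 - 4t - 24 = (t - 2)(t + 2)(t + 6).
Roots (with multiplicity): -6, -2, 2.

-6, -2, 2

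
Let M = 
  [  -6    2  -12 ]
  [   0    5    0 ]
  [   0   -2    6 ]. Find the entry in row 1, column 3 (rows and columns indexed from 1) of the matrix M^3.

-432

Characteristic polynomial: t^3 - 5t^2 - 36t + 180 = (t - 6)(t - 5)(t + 6), so the eigenvalues are -6, 5, 6.
t=-6: eigenvector (1, 0, 0).
t=5: eigenvector (-2, 1, 2).
t=6: eigenvector (-1, 0, 1).
P = [[1, -2, -1], [0, 1, 0], [0, 2, 1]], D = diag(-6, 5, 6), P⁻¹ = [[1, 0, 1], [0, 1, 0], [0, -2, 1]].
M³ = P·diag(-216, 125, 216)·P⁻¹ = [[-216, 182, -432], [0, 125, 0], [0, -182, 216]].
The requested entry is -432.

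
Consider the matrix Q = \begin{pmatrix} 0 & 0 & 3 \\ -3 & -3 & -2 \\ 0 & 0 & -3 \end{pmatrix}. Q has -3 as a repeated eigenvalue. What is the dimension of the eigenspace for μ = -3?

Q + 3I = [[3, 0, 3], [-3, 0, -2], [0, 0, 0]].
This matrix has rank 2, so its null space has dimension 3 − 2 = 1.

1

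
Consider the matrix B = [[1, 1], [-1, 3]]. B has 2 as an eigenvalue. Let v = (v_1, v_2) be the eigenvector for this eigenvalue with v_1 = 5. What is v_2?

B − 2I = [[-1, 1], [-1, 1]].
Solving (B − 2I)v = 0 gives the eigenspace spanned by (5, 5).
With v_1 = 5, v = (5, 5), so v_2 = 5.

5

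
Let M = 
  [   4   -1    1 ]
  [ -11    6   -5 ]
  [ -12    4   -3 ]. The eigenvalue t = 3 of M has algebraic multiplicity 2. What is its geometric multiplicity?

M − 3I = [[1, -1, 1], [-11, 3, -5], [-12, 4, -6]].
This matrix has rank 2, so its null space has dimension 3 − 2 = 1.

1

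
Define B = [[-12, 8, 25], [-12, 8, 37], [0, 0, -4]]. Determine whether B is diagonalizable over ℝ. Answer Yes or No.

No

Characteristic polynomial: p(μ) = μ^3 + 8μ^2 + 16μ = μ(μ + 4)^2.
μ = -4 has algebraic multiplicity 2; rank(B + 4I) = 2, so geometric multiplicity = 1.
Geometric multiplicity < algebraic multiplicity, so B is not diagonalizable.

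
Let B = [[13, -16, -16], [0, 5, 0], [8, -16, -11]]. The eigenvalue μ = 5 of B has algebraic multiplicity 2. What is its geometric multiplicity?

2

B − 5I = [[8, -16, -16], [0, 0, 0], [8, -16, -16]].
This matrix has rank 1, so its null space has dimension 3 − 1 = 2.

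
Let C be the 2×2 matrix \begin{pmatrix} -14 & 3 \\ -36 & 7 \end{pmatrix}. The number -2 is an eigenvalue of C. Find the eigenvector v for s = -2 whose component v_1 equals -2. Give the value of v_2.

C + 2I = [[-12, 3], [-36, 9]].
Solving (C + 2I)v = 0 gives the eigenspace spanned by (-2, -8).
With v_1 = -2, v = (-2, -8), so v_2 = -8.

-8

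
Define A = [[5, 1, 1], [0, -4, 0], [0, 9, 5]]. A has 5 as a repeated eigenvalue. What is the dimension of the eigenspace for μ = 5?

A − 5I = [[0, 1, 1], [0, -9, 0], [0, 9, 0]].
This matrix has rank 2, so its null space has dimension 3 − 2 = 1.

1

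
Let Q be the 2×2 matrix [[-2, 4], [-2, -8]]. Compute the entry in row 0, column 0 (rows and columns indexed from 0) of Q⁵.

Characteristic polynomial: t^2 + 10t + 24 = (t + 4)(t + 6), so the eigenvalues are -6, -4.
t=-4: eigenvector (2, -1).
t=-6: eigenvector (-1, 1).
P = [[2, -1], [-1, 1]], D = diag(-4, -6), P⁻¹ = [[1, 1], [1, 2]].
Q⁵ = P·diag(-1024, -7776)·P⁻¹ = [[5728, 13504], [-6752, -14528]].
The requested entry is 5728.

5728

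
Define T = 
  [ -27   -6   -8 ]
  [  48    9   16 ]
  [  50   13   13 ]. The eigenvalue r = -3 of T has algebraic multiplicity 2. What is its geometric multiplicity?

1

T + 3I = [[-24, -6, -8], [48, 12, 16], [50, 13, 16]].
This matrix has rank 2, so its null space has dimension 3 − 2 = 1.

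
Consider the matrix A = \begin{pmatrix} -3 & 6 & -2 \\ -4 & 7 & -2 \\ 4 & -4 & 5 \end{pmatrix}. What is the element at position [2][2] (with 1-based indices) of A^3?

151

Characteristic polynomial: s^3 - 9s^2 + 23s - 15 = (s - 5)(s - 3)(s - 1), so the eigenvalues are 1, 3, 5.
s=1: eigenvector (2, 1, -1).
s=3: eigenvector (1, 1, 0).
s=5: eigenvector (-1, -1, 1).
P = [[2, 1, -1], [1, 1, -1], [-1, 0, 1]], D = diag(1, 3, 5), P⁻¹ = [[1, -1, 0], [0, 1, 1], [1, -1, 1]].
A³ = P·diag(1, 27, 125)·P⁻¹ = [[-123, 150, -98], [-124, 151, -98], [124, -124, 125]].
The requested entry is 151.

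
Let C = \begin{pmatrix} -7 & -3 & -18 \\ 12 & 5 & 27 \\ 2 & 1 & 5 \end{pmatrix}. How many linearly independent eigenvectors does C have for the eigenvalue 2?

1

C − 2I = [[-9, -3, -18], [12, 3, 27], [2, 1, 3]].
This matrix has rank 2, so its null space has dimension 3 − 2 = 1.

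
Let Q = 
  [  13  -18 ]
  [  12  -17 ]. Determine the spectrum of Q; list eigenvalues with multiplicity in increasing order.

Characteristic polynomial: p(s) = s^2 + 4s - 5 = (s - 1)(s + 5).
Roots (with multiplicity): -5, 1.

-5, 1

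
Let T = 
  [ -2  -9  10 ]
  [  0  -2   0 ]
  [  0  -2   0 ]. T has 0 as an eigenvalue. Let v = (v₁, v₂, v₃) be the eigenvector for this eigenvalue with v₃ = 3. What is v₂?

T = [[-2, -9, 10], [0, -2, 0], [0, -2, 0]].
Solving (T)v = 0 gives the eigenspace spanned by (15, 0, 3).
With v₃ = 3, v = (15, 0, 3), so v₂ = 0.

0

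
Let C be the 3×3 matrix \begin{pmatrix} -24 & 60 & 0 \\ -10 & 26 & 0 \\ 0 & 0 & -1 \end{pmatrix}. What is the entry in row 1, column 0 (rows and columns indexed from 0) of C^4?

Characteristic polynomial: s^3 - s^2 - 26s - 24 = (s - 6)(s + 1)(s + 4), so the eigenvalues are -4, -1, 6.
s=-4: eigenvector (3, 1, 0).
s=-1: eigenvector (0, 0, 1).
s=6: eigenvector (2, 1, 0).
P = [[3, 0, 2], [1, 0, 1], [0, 1, 0]], D = diag(-4, -1, 6), P⁻¹ = [[1, -2, 0], [0, 0, 1], [-1, 3, 0]].
C⁴ = P·diag(256, 1, 1296)·P⁻¹ = [[-1824, 6240, 0], [-1040, 3376, 0], [0, 0, 1]].
The requested entry is -1040.

-1040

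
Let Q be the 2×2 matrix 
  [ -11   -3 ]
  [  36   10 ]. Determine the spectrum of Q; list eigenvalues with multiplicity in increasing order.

Characteristic polynomial: p(λ) = λ^2 + λ - 2 = (λ - 1)(λ + 2).
Roots (with multiplicity): -2, 1.

-2, 1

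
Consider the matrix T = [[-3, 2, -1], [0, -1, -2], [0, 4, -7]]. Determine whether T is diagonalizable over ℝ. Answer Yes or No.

No

Characteristic polynomial: p(r) = r^3 + 11r^2 + 39r + 45 = (r + 3)^2(r + 5).
r = -3 has algebraic multiplicity 2; rank(T + 3I) = 2, so geometric multiplicity = 1.
Geometric multiplicity < algebraic multiplicity, so T is not diagonalizable.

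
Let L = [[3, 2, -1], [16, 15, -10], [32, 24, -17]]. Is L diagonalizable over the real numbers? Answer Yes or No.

Characteristic polynomial: p(r) = r^3 - r^2 - 21r + 45 = (r - 3)^2(r + 5).
r = 3 has algebraic multiplicity 2; rank(L − 3I) = 2, so geometric multiplicity = 1.
Geometric multiplicity < algebraic multiplicity, so L is not diagonalizable.

No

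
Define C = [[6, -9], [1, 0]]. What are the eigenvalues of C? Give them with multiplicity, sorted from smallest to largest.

3, 3

Characteristic polynomial: p(t) = t^2 - 6t + 9 = (t - 3)^2.
Roots (with multiplicity): 3, 3.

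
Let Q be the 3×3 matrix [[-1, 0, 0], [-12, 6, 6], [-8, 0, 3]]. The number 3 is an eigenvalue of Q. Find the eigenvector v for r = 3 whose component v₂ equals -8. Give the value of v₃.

4

Q − 3I = [[-4, 0, 0], [-12, 3, 6], [-8, 0, 0]].
Solving (Q − 3I)v = 0 gives the eigenspace spanned by (0, -8, 4).
With v₂ = -8, v = (0, -8, 4), so v₃ = 4.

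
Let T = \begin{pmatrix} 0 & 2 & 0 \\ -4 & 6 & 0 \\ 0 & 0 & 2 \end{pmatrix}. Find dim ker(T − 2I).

2

T − 2I = [[-2, 2, 0], [-4, 4, 0], [0, 0, 0]].
This matrix has rank 1, so its null space has dimension 3 − 1 = 2.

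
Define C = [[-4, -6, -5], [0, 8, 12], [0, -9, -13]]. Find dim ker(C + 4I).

1

C + 4I = [[0, -6, -5], [0, 12, 12], [0, -9, -9]].
This matrix has rank 2, so its null space has dimension 3 − 2 = 1.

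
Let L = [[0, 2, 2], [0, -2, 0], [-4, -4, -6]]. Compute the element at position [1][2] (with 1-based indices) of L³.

Characteristic polynomial: λ^3 + 8λ^2 + 20λ + 16 = (λ + 2)^2(λ + 4), so the eigenvalues are -4, -2, -2.
λ=-4: eigenvector (-1, 0, 2).
λ=-2: eigenvector (-1, 0, 1).
λ=-2: eigenvector (0, 1, -1).
P = [[-1, -1, 0], [0, 0, 1], [2, 1, -1]], D = diag(-4, -2, -2), P⁻¹ = [[1, 1, 1], [-2, -1, -1], [0, 1, 0]].
L³ = P·diag(-64, -8, -8)·P⁻¹ = [[48, 56, 56], [0, -8, 0], [-112, -112, -120]].
The requested entry is 56.

56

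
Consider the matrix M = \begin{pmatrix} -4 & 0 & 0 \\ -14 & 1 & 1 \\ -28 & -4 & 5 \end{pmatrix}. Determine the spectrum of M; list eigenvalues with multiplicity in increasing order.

-4, 3, 3

Characteristic polynomial: p(λ) = λ^3 - 2λ^2 - 15λ + 36 = (λ - 3)^2(λ + 4).
Roots (with multiplicity): -4, 3, 3.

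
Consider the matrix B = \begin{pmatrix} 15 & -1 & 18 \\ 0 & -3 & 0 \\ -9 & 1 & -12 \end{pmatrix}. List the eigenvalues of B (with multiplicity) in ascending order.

-3, -3, 6

Characteristic polynomial: p(μ) = μ^3 - 27μ - 54 = (μ - 6)(μ + 3)^2.
Roots (with multiplicity): -3, -3, 6.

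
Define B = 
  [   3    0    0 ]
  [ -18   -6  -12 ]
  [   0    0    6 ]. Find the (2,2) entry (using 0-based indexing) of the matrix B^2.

36

Characteristic polynomial: μ^3 - 3μ^2 - 36μ + 108 = (μ - 6)(μ - 3)(μ + 6), so the eigenvalues are -6, 3, 6.
μ=3: eigenvector (1, -2, 0).
μ=-6: eigenvector (0, 1, 0).
μ=6: eigenvector (0, -1, 1).
P = [[1, 0, 0], [-2, 1, -1], [0, 0, 1]], D = diag(3, -6, 6), P⁻¹ = [[1, 0, 0], [2, 1, 1], [0, 0, 1]].
B² = P·diag(9, 36, 36)·P⁻¹ = [[9, 0, 0], [54, 36, 0], [0, 0, 36]].
The requested entry is 36.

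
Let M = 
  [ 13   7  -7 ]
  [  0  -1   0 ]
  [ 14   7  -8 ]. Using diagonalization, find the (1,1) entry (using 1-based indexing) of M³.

Characteristic polynomial: r^3 - 4r^2 - 11r - 6 = (r - 6)(r + 1)^2, so the eigenvalues are -1, -1, 6.
r=-1: eigenvector (-1, 1, -1).
r=-1: eigenvector (1, 0, 2).
r=6: eigenvector (-1, 0, -1).
P = [[-1, 1, -1], [1, 0, 0], [-1, 2, -1]], D = diag(-1, -1, 6), P⁻¹ = [[0, 1, 0], [-1, 0, 1], [-2, -1, 1]].
M³ = P·diag(-1, -1, 216)·P⁻¹ = [[433, 217, -217], [0, -1, 0], [434, 217, -218]].
The requested entry is 433.

433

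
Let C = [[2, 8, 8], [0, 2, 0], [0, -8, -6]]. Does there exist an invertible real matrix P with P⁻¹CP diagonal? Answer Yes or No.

Characteristic polynomial: p(r) = r^3 + 2r^2 - 20r + 24 = (r - 2)^2(r + 6).
r = 2 has algebraic multiplicity 2; rank(C − 2I) = 1, so geometric multiplicity = 2.
Every eigenvalue has geometric = algebraic multiplicity, so C is diagonalizable.

Yes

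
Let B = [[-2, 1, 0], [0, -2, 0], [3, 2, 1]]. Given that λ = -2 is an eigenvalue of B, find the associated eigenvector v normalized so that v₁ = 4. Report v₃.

-4

B + 2I = [[0, 1, 0], [0, 0, 0], [3, 2, 3]].
Solving (B + 2I)v = 0 gives the eigenspace spanned by (4, 0, -4).
With v₁ = 4, v = (4, 0, -4), so v₃ = -4.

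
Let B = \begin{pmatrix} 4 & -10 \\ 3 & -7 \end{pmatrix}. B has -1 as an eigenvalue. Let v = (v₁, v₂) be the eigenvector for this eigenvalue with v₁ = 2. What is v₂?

1

B + 1I = [[5, -10], [3, -6]].
Solving (B + 1I)v = 0 gives the eigenspace spanned by (2, 1).
With v₁ = 2, v = (2, 1), so v₂ = 1.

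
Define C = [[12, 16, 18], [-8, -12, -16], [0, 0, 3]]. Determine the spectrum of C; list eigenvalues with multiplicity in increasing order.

-4, 3, 4

Characteristic polynomial: p(s) = s^3 - 3s^2 - 16s + 48 = (s - 4)(s - 3)(s + 4).
Roots (with multiplicity): -4, 3, 4.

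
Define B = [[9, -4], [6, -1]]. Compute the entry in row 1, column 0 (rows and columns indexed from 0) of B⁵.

8646

Characteristic polynomial: λ^2 - 8λ + 15 = (λ - 5)(λ - 3), so the eigenvalues are 3, 5.
λ=5: eigenvector (1, 1).
λ=3: eigenvector (2, 3).
P = [[1, 2], [1, 3]], D = diag(5, 3), P⁻¹ = [[3, -2], [-1, 1]].
B⁵ = P·diag(3125, 243)·P⁻¹ = [[8889, -5764], [8646, -5521]].
The requested entry is 8646.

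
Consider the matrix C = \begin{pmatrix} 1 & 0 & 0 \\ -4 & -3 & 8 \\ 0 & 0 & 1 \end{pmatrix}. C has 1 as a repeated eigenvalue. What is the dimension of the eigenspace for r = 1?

2

C − 1I = [[0, 0, 0], [-4, -4, 8], [0, 0, 0]].
This matrix has rank 1, so its null space has dimension 3 − 1 = 2.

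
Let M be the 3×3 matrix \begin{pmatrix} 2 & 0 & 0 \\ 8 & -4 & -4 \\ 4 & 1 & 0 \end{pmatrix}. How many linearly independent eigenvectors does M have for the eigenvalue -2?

M + 2I = [[4, 0, 0], [8, -2, -4], [4, 1, 2]].
This matrix has rank 2, so its null space has dimension 3 − 2 = 1.

1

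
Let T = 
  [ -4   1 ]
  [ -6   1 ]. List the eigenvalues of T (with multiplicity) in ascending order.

-2, -1

Characteristic polynomial: p(μ) = μ^2 + 3μ + 2 = (μ + 1)(μ + 2).
Roots (with multiplicity): -2, -1.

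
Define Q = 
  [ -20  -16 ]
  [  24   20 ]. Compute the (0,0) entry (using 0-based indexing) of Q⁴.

256

Characteristic polynomial: r^2 - 16 = (r - 4)(r + 4), so the eigenvalues are -4, 4.
r=-4: eigenvector (-1, 1).
r=4: eigenvector (-2, 3).
P = [[-1, -2], [1, 3]], D = diag(-4, 4), P⁻¹ = [[-3, -2], [1, 1]].
Q⁴ = P·diag(256, 256)·P⁻¹ = [[256, 0], [0, 256]].
The requested entry is 256.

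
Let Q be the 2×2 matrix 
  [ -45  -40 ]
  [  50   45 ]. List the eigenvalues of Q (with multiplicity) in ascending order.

-5, 5

Characteristic polynomial: p(λ) = λ^2 - 25 = (λ - 5)(λ + 5).
Roots (with multiplicity): -5, 5.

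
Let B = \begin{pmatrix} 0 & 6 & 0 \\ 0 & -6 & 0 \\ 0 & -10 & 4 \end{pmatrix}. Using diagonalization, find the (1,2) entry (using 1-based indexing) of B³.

216

Characteristic polynomial: λ^3 + 2λ^2 - 24λ = λ(λ - 4)(λ + 6), so the eigenvalues are -6, 0, 4.
λ=-6: eigenvector (-1, 1, 1).
λ=0: eigenvector (1, 0, 0).
λ=4: eigenvector (0, 0, 1).
P = [[-1, 1, 0], [1, 0, 0], [1, 0, 1]], D = diag(-6, 0, 4), P⁻¹ = [[0, 1, 0], [1, 1, 0], [0, -1, 1]].
B³ = P·diag(-216, 0, 64)·P⁻¹ = [[0, 216, 0], [0, -216, 0], [0, -280, 64]].
The requested entry is 216.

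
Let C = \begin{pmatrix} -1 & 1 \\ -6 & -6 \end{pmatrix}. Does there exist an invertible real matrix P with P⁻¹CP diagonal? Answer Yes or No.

Yes

Characteristic polynomial: p(t) = t^2 + 7t + 12 = (t + 3)(t + 4).
All 2 eigenvalues are distinct, so C is diagonalizable.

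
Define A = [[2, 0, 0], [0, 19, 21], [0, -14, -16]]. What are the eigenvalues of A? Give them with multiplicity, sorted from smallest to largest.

-2, 2, 5

Characteristic polynomial: p(s) = s^3 - 5s^2 - 4s + 20 = (s - 5)(s - 2)(s + 2).
Roots (with multiplicity): -2, 2, 5.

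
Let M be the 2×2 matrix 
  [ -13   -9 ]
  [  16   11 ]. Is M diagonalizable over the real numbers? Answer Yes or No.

Characteristic polynomial: p(s) = s^2 + 2s + 1 = (s + 1)^2.
s = -1 has algebraic multiplicity 2; rank(M + 1I) = 1, so geometric multiplicity = 1.
Geometric multiplicity < algebraic multiplicity, so M is not diagonalizable.

No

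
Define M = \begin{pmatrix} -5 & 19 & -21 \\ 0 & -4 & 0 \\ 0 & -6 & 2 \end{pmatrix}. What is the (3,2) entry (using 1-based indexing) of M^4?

240

Characteristic polynomial: μ^3 + 7μ^2 + 2μ - 40 = (μ - 2)(μ + 4)(μ + 5), so the eigenvalues are -5, -4, 2.
μ=-4: eigenvector (-2, 1, 1).
μ=-5: eigenvector (1, 0, 0).
μ=2: eigenvector (-3, 0, 1).
P = [[-2, 1, -3], [1, 0, 0], [1, 0, 1]], D = diag(-4, -5, 2), P⁻¹ = [[0, 1, 0], [1, -1, 3], [0, -1, 1]].
M⁴ = P·diag(256, 625, 16)·P⁻¹ = [[625, -1089, 1827], [0, 256, 0], [0, 240, 16]].
The requested entry is 240.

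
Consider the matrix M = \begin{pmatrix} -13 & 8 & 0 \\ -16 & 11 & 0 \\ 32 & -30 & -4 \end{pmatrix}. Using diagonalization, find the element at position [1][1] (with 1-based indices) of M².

Characteristic polynomial: t^3 + 6t^2 - 7t - 60 = (t - 3)(t + 4)(t + 5), so the eigenvalues are -5, -4, 3.
t=3: eigenvector (1, 2, -4).
t=-5: eigenvector (-1, -1, 2).
t=-4: eigenvector (0, 0, 1).
P = [[1, -1, 0], [2, -1, 0], [-4, 2, 1]], D = diag(3, -5, -4), P⁻¹ = [[-1, 1, 0], [-2, 1, 0], [0, 2, 1]].
M² = P·diag(9, 25, 16)·P⁻¹ = [[41, -16, 0], [32, -7, 0], [-64, 46, 16]].
The requested entry is 41.

41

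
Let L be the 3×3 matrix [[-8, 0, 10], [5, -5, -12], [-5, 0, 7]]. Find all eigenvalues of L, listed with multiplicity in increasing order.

-5, -3, 2

Characteristic polynomial: p(r) = r^3 + 6r^2 - r - 30 = (r - 2)(r + 3)(r + 5).
Roots (with multiplicity): -5, -3, 2.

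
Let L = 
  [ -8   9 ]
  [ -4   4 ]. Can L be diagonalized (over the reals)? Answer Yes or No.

Characteristic polynomial: p(r) = r^2 + 4r + 4 = (r + 2)^2.
r = -2 has algebraic multiplicity 2; rank(L + 2I) = 1, so geometric multiplicity = 1.
Geometric multiplicity < algebraic multiplicity, so L is not diagonalizable.

No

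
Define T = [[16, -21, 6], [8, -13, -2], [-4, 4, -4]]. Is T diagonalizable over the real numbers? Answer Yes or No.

Characteristic polynomial: p(λ) = λ^3 + λ^2 - 20λ = λ(λ - 4)(λ + 5).
All 3 eigenvalues are distinct, so T is diagonalizable.

Yes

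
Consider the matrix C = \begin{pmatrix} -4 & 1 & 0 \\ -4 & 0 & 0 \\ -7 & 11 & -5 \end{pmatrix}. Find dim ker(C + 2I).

C + 2I = [[-2, 1, 0], [-4, 2, 0], [-7, 11, -3]].
This matrix has rank 2, so its null space has dimension 3 − 2 = 1.

1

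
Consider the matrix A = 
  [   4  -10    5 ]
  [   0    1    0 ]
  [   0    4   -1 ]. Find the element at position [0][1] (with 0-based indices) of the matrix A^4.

-510

Characteristic polynomial: s^3 - 4s^2 - s + 4 = (s - 4)(s - 1)(s + 1), so the eigenvalues are -1, 1, 4.
s=4: eigenvector (1, 0, 0).
s=1: eigenvector (0, 1, 2).
s=-1: eigenvector (-1, 0, 1).
P = [[1, 0, -1], [0, 1, 0], [0, 2, 1]], D = diag(4, 1, -1), P⁻¹ = [[1, -2, 1], [0, 1, 0], [0, -2, 1]].
A⁴ = P·diag(256, 1, 1)·P⁻¹ = [[256, -510, 255], [0, 1, 0], [0, 0, 1]].
The requested entry is -510.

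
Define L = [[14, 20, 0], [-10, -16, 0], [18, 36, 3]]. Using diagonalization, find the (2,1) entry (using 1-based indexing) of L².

20

Characteristic polynomial: r^3 - r^2 - 30r + 72 = (r - 4)(r - 3)(r + 6), so the eigenvalues are -6, 3, 4.
r=4: eigenvector (-2, 1, 0).
r=-6: eigenvector (-1, 1, -2).
r=3: eigenvector (0, 0, 1).
P = [[-2, -1, 0], [1, 1, 0], [0, -2, 1]], D = diag(4, -6, 3), P⁻¹ = [[-1, -1, 0], [1, 2, 0], [2, 4, 1]].
L² = P·diag(16, 36, 9)·P⁻¹ = [[-4, -40, 0], [20, 56, 0], [-54, -108, 9]].
The requested entry is 20.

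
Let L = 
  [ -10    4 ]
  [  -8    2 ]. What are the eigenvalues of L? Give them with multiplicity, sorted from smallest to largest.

-6, -2

Characteristic polynomial: p(r) = r^2 + 8r + 12 = (r + 2)(r + 6).
Roots (with multiplicity): -6, -2.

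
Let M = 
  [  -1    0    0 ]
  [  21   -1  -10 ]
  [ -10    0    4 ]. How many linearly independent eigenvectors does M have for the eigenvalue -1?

M + 1I = [[0, 0, 0], [21, 0, -10], [-10, 0, 5]].
This matrix has rank 2, so its null space has dimension 3 − 2 = 1.

1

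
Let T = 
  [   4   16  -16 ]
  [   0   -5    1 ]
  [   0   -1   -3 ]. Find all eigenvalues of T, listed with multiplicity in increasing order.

Characteristic polynomial: p(μ) = μ^3 + 4μ^2 - 16μ - 64 = (μ - 4)(μ + 4)^2.
Roots (with multiplicity): -4, -4, 4.

-4, -4, 4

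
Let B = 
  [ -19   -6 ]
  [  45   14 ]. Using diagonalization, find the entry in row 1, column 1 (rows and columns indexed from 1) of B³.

Characteristic polynomial: r^2 + 5r + 4 = (r + 1)(r + 4), so the eigenvalues are -4, -1.
r=-1: eigenvector (1, -3).
r=-4: eigenvector (2, -5).
P = [[1, 2], [-3, -5]], D = diag(-1, -4), P⁻¹ = [[-5, -2], [3, 1]].
B³ = P·diag(-1, -64)·P⁻¹ = [[-379, -126], [945, 314]].
The requested entry is -379.

-379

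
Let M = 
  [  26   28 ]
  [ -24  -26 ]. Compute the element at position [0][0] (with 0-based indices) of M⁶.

64

Characteristic polynomial: μ^2 - 4 = (μ - 2)(μ + 2), so the eigenvalues are -2, 2.
μ=-2: eigenvector (-1, 1).
μ=2: eigenvector (7, -6).
P = [[-1, 7], [1, -6]], D = diag(-2, 2), P⁻¹ = [[6, 7], [1, 1]].
M⁶ = P·diag(64, 64)·P⁻¹ = [[64, 0], [0, 64]].
The requested entry is 64.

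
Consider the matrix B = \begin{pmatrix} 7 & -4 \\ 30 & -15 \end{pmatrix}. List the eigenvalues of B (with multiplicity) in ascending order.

-5, -3

Characteristic polynomial: p(t) = t^2 + 8t + 15 = (t + 3)(t + 5).
Roots (with multiplicity): -5, -3.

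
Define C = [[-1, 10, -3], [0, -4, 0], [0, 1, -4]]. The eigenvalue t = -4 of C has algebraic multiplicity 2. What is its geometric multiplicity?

1

C + 4I = [[3, 10, -3], [0, 0, 0], [0, 1, 0]].
This matrix has rank 2, so its null space has dimension 3 − 2 = 1.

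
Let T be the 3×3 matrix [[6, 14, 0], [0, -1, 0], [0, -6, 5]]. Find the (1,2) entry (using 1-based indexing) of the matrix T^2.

Characteristic polynomial: λ^3 - 10λ^2 + 19λ + 30 = (λ - 6)(λ - 5)(λ + 1), so the eigenvalues are -1, 5, 6.
λ=5: eigenvector (0, 0, 1).
λ=-1: eigenvector (-2, 1, 1).
λ=6: eigenvector (1, 0, 0).
P = [[0, -2, 1], [0, 1, 0], [1, 1, 0]], D = diag(5, -1, 6), P⁻¹ = [[0, -1, 1], [0, 1, 0], [1, 2, 0]].
T² = P·diag(25, 1, 36)·P⁻¹ = [[36, 70, 0], [0, 1, 0], [0, -24, 25]].
The requested entry is 70.

70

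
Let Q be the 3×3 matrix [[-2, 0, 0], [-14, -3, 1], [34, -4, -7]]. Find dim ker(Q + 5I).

1

Q + 5I = [[3, 0, 0], [-14, 2, 1], [34, -4, -2]].
This matrix has rank 2, so its null space has dimension 3 − 2 = 1.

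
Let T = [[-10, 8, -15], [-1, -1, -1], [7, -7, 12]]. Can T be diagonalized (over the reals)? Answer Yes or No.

Characteristic polynomial: p(r) = r^3 - r^2 - 16r - 20 = (r - 5)(r + 2)^2.
r = -2 has algebraic multiplicity 2; rank(T + 2I) = 2, so geometric multiplicity = 1.
Geometric multiplicity < algebraic multiplicity, so T is not diagonalizable.

No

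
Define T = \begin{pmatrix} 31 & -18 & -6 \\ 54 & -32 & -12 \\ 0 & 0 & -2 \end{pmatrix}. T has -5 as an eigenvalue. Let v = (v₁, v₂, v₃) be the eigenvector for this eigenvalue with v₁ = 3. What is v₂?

T + 5I = [[36, -18, -6], [54, -27, -12], [0, 0, 3]].
Solving (T + 5I)v = 0 gives the eigenspace spanned by (3, 6, 0).
With v₁ = 3, v = (3, 6, 0), so v₂ = 6.

6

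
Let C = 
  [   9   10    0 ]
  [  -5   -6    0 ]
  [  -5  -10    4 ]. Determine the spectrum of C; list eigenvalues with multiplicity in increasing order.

-1, 4, 4

Characteristic polynomial: p(r) = r^3 - 7r^2 + 8r + 16 = (r - 4)^2(r + 1).
Roots (with multiplicity): -1, 4, 4.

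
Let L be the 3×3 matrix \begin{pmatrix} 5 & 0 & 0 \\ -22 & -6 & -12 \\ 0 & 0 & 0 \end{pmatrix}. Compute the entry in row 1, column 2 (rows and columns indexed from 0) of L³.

Characteristic polynomial: t^3 + t^2 - 30t = t(t - 5)(t + 6), so the eigenvalues are -6, 0, 5.
t=5: eigenvector (1, -2, 0).
t=-6: eigenvector (0, 1, 0).
t=0: eigenvector (0, -2, 1).
P = [[1, 0, 0], [-2, 1, -2], [0, 0, 1]], D = diag(5, -6, 0), P⁻¹ = [[1, 0, 0], [2, 1, 2], [0, 0, 1]].
L³ = P·diag(125, -216, 0)·P⁻¹ = [[125, 0, 0], [-682, -216, -432], [0, 0, 0]].
The requested entry is -432.

-432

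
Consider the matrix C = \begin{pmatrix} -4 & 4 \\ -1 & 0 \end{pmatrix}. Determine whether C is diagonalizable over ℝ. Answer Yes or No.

No

Characteristic polynomial: p(λ) = λ^2 + 4λ + 4 = (λ + 2)^2.
λ = -2 has algebraic multiplicity 2; rank(C + 2I) = 1, so geometric multiplicity = 1.
Geometric multiplicity < algebraic multiplicity, so C is not diagonalizable.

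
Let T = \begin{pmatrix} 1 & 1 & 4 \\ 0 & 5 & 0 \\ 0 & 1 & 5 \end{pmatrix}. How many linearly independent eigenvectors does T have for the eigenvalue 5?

T − 5I = [[-4, 1, 4], [0, 0, 0], [0, 1, 0]].
This matrix has rank 2, so its null space has dimension 3 − 2 = 1.

1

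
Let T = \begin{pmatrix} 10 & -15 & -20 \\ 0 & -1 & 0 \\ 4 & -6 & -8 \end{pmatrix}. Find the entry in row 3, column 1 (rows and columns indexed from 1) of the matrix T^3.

Characteristic polynomial: μ^3 - μ^2 - 2μ = μ(μ - 2)(μ + 1), so the eigenvalues are -1, 0, 2.
μ=2: eigenvector (5, 0, 2).
μ=-1: eigenvector (5, 1, 2).
μ=0: eigenvector (2, 0, 1).
P = [[5, 5, 2], [0, 1, 0], [2, 2, 1]], D = diag(2, -1, 0), P⁻¹ = [[1, -1, -2], [0, 1, 0], [-2, 0, 5]].
T³ = P·diag(8, -1, 0)·P⁻¹ = [[40, -45, -80], [0, -1, 0], [16, -18, -32]].
The requested entry is 16.

16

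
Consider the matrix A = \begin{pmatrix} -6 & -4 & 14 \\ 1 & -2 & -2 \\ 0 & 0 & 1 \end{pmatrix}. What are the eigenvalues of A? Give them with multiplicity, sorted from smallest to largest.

Characteristic polynomial: p(t) = t^3 + 7t^2 + 8t - 16 = (t - 1)(t + 4)^2.
Roots (with multiplicity): -4, -4, 1.

-4, -4, 1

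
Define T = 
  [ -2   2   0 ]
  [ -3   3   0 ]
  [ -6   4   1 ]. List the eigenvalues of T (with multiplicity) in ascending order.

Characteristic polynomial: p(μ) = μ^3 - 2μ^2 + μ = μ(μ - 1)^2.
Roots (with multiplicity): 0, 1, 1.

0, 1, 1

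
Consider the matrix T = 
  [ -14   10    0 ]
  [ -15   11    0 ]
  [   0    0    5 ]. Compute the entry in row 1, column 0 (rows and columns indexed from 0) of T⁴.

765

Characteristic polynomial: λ^3 - 2λ^2 - 19λ + 20 = (λ - 5)(λ - 1)(λ + 4), so the eigenvalues are -4, 1, 5.
λ=1: eigenvector (-2, -3, 0).
λ=5: eigenvector (0, 0, 1).
λ=-4: eigenvector (1, 1, 0).
P = [[-2, 0, 1], [-3, 0, 1], [0, 1, 0]], D = diag(1, 5, -4), P⁻¹ = [[1, -1, 0], [0, 0, 1], [3, -2, 0]].
T⁴ = P·diag(1, 625, 256)·P⁻¹ = [[766, -510, 0], [765, -509, 0], [0, 0, 625]].
The requested entry is 765.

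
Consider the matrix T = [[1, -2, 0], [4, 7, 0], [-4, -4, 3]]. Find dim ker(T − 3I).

2

T − 3I = [[-2, -2, 0], [4, 4, 0], [-4, -4, 0]].
This matrix has rank 1, so its null space has dimension 3 − 1 = 2.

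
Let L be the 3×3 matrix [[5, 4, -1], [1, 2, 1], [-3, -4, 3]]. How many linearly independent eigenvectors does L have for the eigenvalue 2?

L − 2I = [[3, 4, -1], [1, 0, 1], [-3, -4, 1]].
This matrix has rank 2, so its null space has dimension 3 − 2 = 1.

1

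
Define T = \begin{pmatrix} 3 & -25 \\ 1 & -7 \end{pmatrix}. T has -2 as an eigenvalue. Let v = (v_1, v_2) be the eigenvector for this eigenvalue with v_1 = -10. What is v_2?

-2

T + 2I = [[5, -25], [1, -5]].
Solving (T + 2I)v = 0 gives the eigenspace spanned by (-10, -2).
With v_1 = -10, v = (-10, -2), so v_2 = -2.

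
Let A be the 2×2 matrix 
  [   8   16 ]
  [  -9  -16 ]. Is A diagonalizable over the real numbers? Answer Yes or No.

No

Characteristic polynomial: p(t) = t^2 + 8t + 16 = (t + 4)^2.
t = -4 has algebraic multiplicity 2; rank(A + 4I) = 1, so geometric multiplicity = 1.
Geometric multiplicity < algebraic multiplicity, so A is not diagonalizable.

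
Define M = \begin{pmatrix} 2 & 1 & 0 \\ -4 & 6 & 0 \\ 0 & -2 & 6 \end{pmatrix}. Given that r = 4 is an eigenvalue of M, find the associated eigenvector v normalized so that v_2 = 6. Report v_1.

M − 4I = [[-2, 1, 0], [-4, 2, 0], [0, -2, 2]].
Solving (M − 4I)v = 0 gives the eigenspace spanned by (3, 6, 6).
With v_2 = 6, v = (3, 6, 6), so v_1 = 3.

3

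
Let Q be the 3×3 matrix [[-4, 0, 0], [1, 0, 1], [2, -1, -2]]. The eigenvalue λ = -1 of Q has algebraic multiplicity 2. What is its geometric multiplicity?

Q + 1I = [[-3, 0, 0], [1, 1, 1], [2, -1, -1]].
This matrix has rank 2, so its null space has dimension 3 − 2 = 1.

1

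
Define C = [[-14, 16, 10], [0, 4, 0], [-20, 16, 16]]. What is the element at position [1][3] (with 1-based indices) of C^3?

280

Characteristic polynomial: t^3 - 6t^2 - 16t + 96 = (t - 6)(t - 4)(t + 4), so the eigenvalues are -4, 4, 6.
t=-4: eigenvector (1, 0, 1).
t=4: eigenvector (2, 1, 2).
t=6: eigenvector (1, 0, 2).
P = [[1, 2, 1], [0, 1, 0], [1, 2, 2]], D = diag(-4, 4, 6), P⁻¹ = [[2, -2, -1], [0, 1, 0], [-1, 0, 1]].
C³ = P·diag(-64, 64, 216)·P⁻¹ = [[-344, 256, 280], [0, 64, 0], [-560, 256, 496]].
The requested entry is 280.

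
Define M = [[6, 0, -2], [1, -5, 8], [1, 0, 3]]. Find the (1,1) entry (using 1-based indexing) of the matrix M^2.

Characteristic polynomial: r^3 - 4r^2 - 25r + 100 = (r - 5)(r - 4)(r + 5), so the eigenvalues are -5, 4, 5.
r=4: eigenvector (1, 1, 1).
r=-5: eigenvector (0, 1, 0).
r=5: eigenvector (-2, -1, -1).
P = [[1, 0, -2], [1, 1, -1], [1, 0, -1]], D = diag(4, -5, 5), P⁻¹ = [[-1, 0, 2], [0, 1, -1], [-1, 0, 1]].
M² = P·diag(16, 25, 25)·P⁻¹ = [[34, 0, -18], [9, 25, -18], [9, 0, 7]].
The requested entry is 34.

34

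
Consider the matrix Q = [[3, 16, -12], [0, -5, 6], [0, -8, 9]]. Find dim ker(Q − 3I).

Q − 3I = [[0, 16, -12], [0, -8, 6], [0, -8, 6]].
This matrix has rank 1, so its null space has dimension 3 − 1 = 2.

2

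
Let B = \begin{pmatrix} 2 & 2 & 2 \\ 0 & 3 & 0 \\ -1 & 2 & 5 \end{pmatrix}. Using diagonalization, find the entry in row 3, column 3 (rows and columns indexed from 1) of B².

Characteristic polynomial: s^3 - 10s^2 + 33s - 36 = (s - 4)(s - 3)^2, so the eigenvalues are 3, 3, 4.
s=3: eigenvector (2, 0, 1).
s=3: eigenvector (0, 1, -1).
s=4: eigenvector (1, 0, 1).
P = [[2, 0, 1], [0, 1, 0], [1, -1, 1]], D = diag(3, 3, 4), P⁻¹ = [[1, -1, -1], [0, 1, 0], [-1, 2, 2]].
B² = P·diag(9, 9, 16)·P⁻¹ = [[2, 14, 14], [0, 9, 0], [-7, 14, 23]].
The requested entry is 23.

23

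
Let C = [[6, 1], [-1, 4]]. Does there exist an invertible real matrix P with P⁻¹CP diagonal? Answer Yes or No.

No

Characteristic polynomial: p(s) = s^2 - 10s + 25 = (s - 5)^2.
s = 5 has algebraic multiplicity 2; rank(C − 5I) = 1, so geometric multiplicity = 1.
Geometric multiplicity < algebraic multiplicity, so C is not diagonalizable.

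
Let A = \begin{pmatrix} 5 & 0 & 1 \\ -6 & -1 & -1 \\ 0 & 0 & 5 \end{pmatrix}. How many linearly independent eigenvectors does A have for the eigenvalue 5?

A − 5I = [[0, 0, 1], [-6, -6, -1], [0, 0, 0]].
This matrix has rank 2, so its null space has dimension 3 − 2 = 1.

1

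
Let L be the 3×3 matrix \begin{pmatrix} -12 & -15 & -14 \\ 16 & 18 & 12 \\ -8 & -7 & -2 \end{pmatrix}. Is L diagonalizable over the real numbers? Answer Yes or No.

Characteristic polynomial: p(λ) = λ^3 - 4λ^2 - 16λ + 64 = (λ - 4)^2(λ + 4).
λ = 4 has algebraic multiplicity 2; rank(L − 4I) = 2, so geometric multiplicity = 1.
Geometric multiplicity < algebraic multiplicity, so L is not diagonalizable.

No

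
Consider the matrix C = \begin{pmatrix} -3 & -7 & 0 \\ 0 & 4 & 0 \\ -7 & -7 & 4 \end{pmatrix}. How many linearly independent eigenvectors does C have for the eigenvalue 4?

2

C − 4I = [[-7, -7, 0], [0, 0, 0], [-7, -7, 0]].
This matrix has rank 1, so its null space has dimension 3 − 1 = 2.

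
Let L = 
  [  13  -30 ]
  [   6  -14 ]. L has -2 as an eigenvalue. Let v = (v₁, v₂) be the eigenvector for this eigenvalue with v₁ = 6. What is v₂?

L + 2I = [[15, -30], [6, -12]].
Solving (L + 2I)v = 0 gives the eigenspace spanned by (6, 3).
With v₁ = 6, v = (6, 3), so v₂ = 3.

3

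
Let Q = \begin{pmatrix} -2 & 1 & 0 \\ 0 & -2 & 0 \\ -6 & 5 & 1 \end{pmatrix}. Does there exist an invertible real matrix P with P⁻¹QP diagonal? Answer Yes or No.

No

Characteristic polynomial: p(r) = r^3 + 3r^2 - 4 = (r - 1)(r + 2)^2.
r = -2 has algebraic multiplicity 2; rank(Q + 2I) = 2, so geometric multiplicity = 1.
Geometric multiplicity < algebraic multiplicity, so Q is not diagonalizable.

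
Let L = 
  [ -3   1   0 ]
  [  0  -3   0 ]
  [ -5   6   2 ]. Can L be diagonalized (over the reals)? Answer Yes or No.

No

Characteristic polynomial: p(r) = r^3 + 4r^2 - 3r - 18 = (r - 2)(r + 3)^2.
r = -3 has algebraic multiplicity 2; rank(L + 3I) = 2, so geometric multiplicity = 1.
Geometric multiplicity < algebraic multiplicity, so L is not diagonalizable.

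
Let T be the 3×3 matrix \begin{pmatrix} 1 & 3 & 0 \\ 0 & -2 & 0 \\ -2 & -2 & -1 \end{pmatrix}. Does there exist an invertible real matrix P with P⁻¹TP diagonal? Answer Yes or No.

Yes

Characteristic polynomial: p(r) = r^3 + 2r^2 - r - 2 = (r - 1)(r + 1)(r + 2).
All 3 eigenvalues are distinct, so T is diagonalizable.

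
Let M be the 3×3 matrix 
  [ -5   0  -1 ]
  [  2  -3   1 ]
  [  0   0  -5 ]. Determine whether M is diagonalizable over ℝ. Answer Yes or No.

Characteristic polynomial: p(r) = r^3 + 13r^2 + 55r + 75 = (r + 3)(r + 5)^2.
r = -5 has algebraic multiplicity 2; rank(M + 5I) = 2, so geometric multiplicity = 1.
Geometric multiplicity < algebraic multiplicity, so M is not diagonalizable.

No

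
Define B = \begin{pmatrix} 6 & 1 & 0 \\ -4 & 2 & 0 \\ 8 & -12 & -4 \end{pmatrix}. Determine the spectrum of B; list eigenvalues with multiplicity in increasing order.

Characteristic polynomial: p(t) = t^3 - 4t^2 - 16t + 64 = (t - 4)^2(t + 4).
Roots (with multiplicity): -4, 4, 4.

-4, 4, 4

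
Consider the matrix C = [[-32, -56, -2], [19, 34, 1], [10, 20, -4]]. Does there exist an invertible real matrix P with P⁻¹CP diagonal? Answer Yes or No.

No

Characteristic polynomial: p(s) = s^3 + 2s^2 - 32s - 96 = (s - 6)(s + 4)^2.
s = -4 has algebraic multiplicity 2; rank(C + 4I) = 2, so geometric multiplicity = 1.
Geometric multiplicity < algebraic multiplicity, so C is not diagonalizable.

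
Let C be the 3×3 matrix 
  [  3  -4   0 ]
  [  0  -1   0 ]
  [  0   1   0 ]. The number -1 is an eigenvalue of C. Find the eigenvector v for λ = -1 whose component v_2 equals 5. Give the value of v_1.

C + 1I = [[4, -4, 0], [0, 0, 0], [0, 1, 1]].
Solving (C + 1I)v = 0 gives the eigenspace spanned by (5, 5, -5).
With v_2 = 5, v = (5, 5, -5), so v_1 = 5.

5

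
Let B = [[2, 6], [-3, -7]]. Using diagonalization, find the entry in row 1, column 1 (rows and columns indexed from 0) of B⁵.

Characteristic polynomial: μ^2 + 5μ + 4 = (μ + 1)(μ + 4), so the eigenvalues are -4, -1.
μ=-1: eigenvector (2, -1).
μ=-4: eigenvector (-1, 1).
P = [[2, -1], [-1, 1]], D = diag(-1, -4), P⁻¹ = [[1, 1], [1, 2]].
B⁵ = P·diag(-1, -1024)·P⁻¹ = [[1022, 2046], [-1023, -2047]].
The requested entry is -2047.

-2047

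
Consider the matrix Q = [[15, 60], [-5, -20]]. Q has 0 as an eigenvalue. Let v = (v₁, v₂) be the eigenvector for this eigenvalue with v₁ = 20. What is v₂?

Q = [[15, 60], [-5, -20]].
Solving (Q)v = 0 gives the eigenspace spanned by (20, -5).
With v₁ = 20, v = (20, -5), so v₂ = -5.

-5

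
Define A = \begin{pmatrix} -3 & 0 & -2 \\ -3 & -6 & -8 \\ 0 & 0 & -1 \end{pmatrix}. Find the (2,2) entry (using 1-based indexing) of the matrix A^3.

-216

Characteristic polynomial: μ^3 + 10μ^2 + 27μ + 18 = (μ + 1)(μ + 3)(μ + 6), so the eigenvalues are -6, -3, -1.
μ=-3: eigenvector (1, -1, 0).
μ=-1: eigenvector (-1, -1, 1).
μ=-6: eigenvector (0, 1, 0).
P = [[1, -1, 0], [-1, -1, 1], [0, 1, 0]], D = diag(-3, -1, -6), P⁻¹ = [[1, 0, 1], [0, 0, 1], [1, 1, 2]].
A³ = P·diag(-27, -1, -216)·P⁻¹ = [[-27, 0, -26], [-189, -216, -404], [0, 0, -1]].
The requested entry is -216.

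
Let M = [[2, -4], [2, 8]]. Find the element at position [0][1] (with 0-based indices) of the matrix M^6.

-85120

Characteristic polynomial: t^2 - 10t + 24 = (t - 6)(t - 4), so the eigenvalues are 4, 6.
t=4: eigenvector (2, -1).
t=6: eigenvector (1, -1).
P = [[2, 1], [-1, -1]], D = diag(4, 6), P⁻¹ = [[1, 1], [-1, -2]].
M⁶ = P·diag(4096, 46656)·P⁻¹ = [[-38464, -85120], [42560, 89216]].
The requested entry is -85120.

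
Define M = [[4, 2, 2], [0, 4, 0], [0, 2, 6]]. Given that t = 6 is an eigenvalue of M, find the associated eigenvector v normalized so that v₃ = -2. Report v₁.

M − 6I = [[-2, 2, 2], [0, -2, 0], [0, 2, 0]].
Solving (M − 6I)v = 0 gives the eigenspace spanned by (-2, 0, -2).
With v₃ = -2, v = (-2, 0, -2), so v₁ = -2.

-2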